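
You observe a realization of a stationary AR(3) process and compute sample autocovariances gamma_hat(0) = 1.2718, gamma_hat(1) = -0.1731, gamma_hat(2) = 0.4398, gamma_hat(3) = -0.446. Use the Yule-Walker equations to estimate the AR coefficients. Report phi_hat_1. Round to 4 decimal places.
\hat\phi_{1} = 0.0140

The Yule-Walker equations for an AR(p) process read, in matrix form,
  Gamma_p phi = r_p,   with   (Gamma_p)_{ij} = gamma(|i - j|),
                       (r_p)_i = gamma(i),   i,j = 1..p.
Substitute the sample gammas (Toeplitz matrix and right-hand side of size 3):
  Gamma_p = [[1.2718, -0.1731, 0.4398], [-0.1731, 1.2718, -0.1731], [0.4398, -0.1731, 1.2718]]
  r_p     = [-0.1731, 0.4398, -0.446]
Written out (R1..R3):
  (R1) 1.2718 phi_1 - 0.1731 phi_2 + 0.4398 phi_3 = -0.1731
  (R2) -0.1731 phi_1 + 1.2718 phi_2 - 0.1731 phi_3 = 0.4398
  (R3) 0.4398 phi_1 - 0.1731 phi_2 + 1.2718 phi_3 = -0.446
Gaussian elimination:
  R2 <- R2 - (-0.1731/1.2718) R1 = R2 - (-0.136106) R1:  1.24824 phi_2 - 0.11324 phi_3 = 0.41624
  R3 <- R3 - (0.4398/1.2718) R1 = R3 - (0.345809) R1:  -0.11324 phi_2 + 1.119713 phi_3 = -0.38614
  R3 <- R3 - (-0.11324/1.24824) R2 = R3 - (-0.09072) R2:  1.10944 phi_3 = -0.348379
Back-substitution:
  phi_hat_3 = -0.348379 / 1.10944 = -0.314013
  phi_hat_2 = (0.41624 - (-0.11324)(-0.314013)) / 1.24824 = 0.304974
  phi_hat_1 = (-0.1731 - (-0.1731)(0.304974) - (0.4398)(-0.314013)) / 1.2718 = 0.013991
So phi_hat = [0.0140, 0.3050, -0.3140].
Therefore phi_hat_1 = 0.0140.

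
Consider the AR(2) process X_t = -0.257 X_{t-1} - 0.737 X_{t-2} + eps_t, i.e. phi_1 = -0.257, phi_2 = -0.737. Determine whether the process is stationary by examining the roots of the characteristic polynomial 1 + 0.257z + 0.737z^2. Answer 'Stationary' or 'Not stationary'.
\text{Stationary}

The AR(p) characteristic polynomial is P(z) = 1 + 0.257z + 0.737z^2.
Stationarity requires all roots to lie outside the unit circle, i.e. |z| > 1 for every root.
Set 1 + (0.257) z + (0.737) z^2 = 0, i.e. a z^2 + b z + c = 0 with a = 0.737, b = 0.257, c = 1.
Discriminant D = b^2 - 4ac = (0.257)^2 - 4*(0.737)*1 = 0.066049 - (2.948) = -2.881951.
D < 0, so the roots are the complex-conjugate pair z = (-b +/- i sqrt(-D)) / (2a) = -0.1744 +/- 1.1517i.
For a conjugate pair |z|^2 = z * conj(z) = (product of roots) = c/a = 1/(0.737) = 1.356852, so |z| = sqrt(1.356852) = 1.1648 for both roots.
Moduli of all roots: 1.1648, 1.1648.
All moduli strictly greater than 1? Yes.
Verdict: Stationary.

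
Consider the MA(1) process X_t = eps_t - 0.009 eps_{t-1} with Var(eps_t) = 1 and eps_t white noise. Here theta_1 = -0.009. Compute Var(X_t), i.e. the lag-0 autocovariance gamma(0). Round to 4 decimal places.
\gamma(0) = 1.0001

For an MA(q) process X_t = eps_t + sum_i theta_i eps_{t-i} with
Var(eps_t) = sigma^2, the variance is
  gamma(0) = sigma^2 * (1 + sum_i theta_i^2).
  sum_i theta_i^2 = (-0.009)^2 = 0.000081.
  gamma(0) = 1 * (1 + 0.000081) = 1 * 1.000081 = 1.000081, which rounds to 1.0001.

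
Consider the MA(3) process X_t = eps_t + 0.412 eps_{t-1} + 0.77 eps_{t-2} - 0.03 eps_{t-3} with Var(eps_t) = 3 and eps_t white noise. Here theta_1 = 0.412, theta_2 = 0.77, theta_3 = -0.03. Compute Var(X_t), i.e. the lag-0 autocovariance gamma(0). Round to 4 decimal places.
\gamma(0) = 5.2906

For an MA(q) process X_t = eps_t + sum_i theta_i eps_{t-i} with
Var(eps_t) = sigma^2, the variance is
  gamma(0) = sigma^2 * (1 + sum_i theta_i^2).
  sum_i theta_i^2 = (0.412)^2 + (0.77)^2 + (-0.03)^2 = 0.169744 + 0.5929 + 0.0009 = 0.763544.
  gamma(0) = 3 * (1 + 0.763544) = 3 * 1.763544 = 5.290632, which rounds to 5.2906.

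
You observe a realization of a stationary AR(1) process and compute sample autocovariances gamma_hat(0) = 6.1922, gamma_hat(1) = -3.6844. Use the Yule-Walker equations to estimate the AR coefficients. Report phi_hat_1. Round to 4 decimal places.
\hat\phi_{1} = -0.5950

The Yule-Walker equations for an AR(p) process read, in matrix form,
  Gamma_p phi = r_p,   with   (Gamma_p)_{ij} = gamma(|i - j|),
                       (r_p)_i = gamma(i),   i,j = 1..p.
Substitute the sample gammas (Toeplitz matrix and right-hand side of size 1):
  Gamma_p = [[6.1922]]
  r_p     = [-3.6844]
With p = 1 this is the single equation gamma(0) phi_1 = gamma(1):
  phi_hat_1 = gamma(1) / gamma(0) = -3.6844 / 6.1922 = -0.5950.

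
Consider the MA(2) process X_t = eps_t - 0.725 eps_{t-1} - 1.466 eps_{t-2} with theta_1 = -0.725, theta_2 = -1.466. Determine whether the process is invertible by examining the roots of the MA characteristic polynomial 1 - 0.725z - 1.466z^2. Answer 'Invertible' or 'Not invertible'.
\text{Not invertible}

The MA(q) characteristic polynomial is P(z) = 1 - 0.725z - 1.466z^2.
Invertibility requires all roots to lie outside the unit circle, i.e. |z| > 1 for every root.
Set 1 + (-0.725) z + (-1.466) z^2 = 0, i.e. a z^2 + b z + c = 0 with a = -1.466, b = -0.725, c = 1.
Discriminant D = b^2 - 4ac = (-0.725)^2 - 4*(-1.466)*1 = 0.525625 - (-5.864) = 6.389625.
D >= 0, so the roots are real: z = (-b +/- sqrt(D)) / (2a) = (0.725 +/- 2.527771) / (-2.932).
  z_1 = (0.725 + 2.527771) / (-2.932) = -1.1094,   |z_1| = 1.1094.
  z_2 = (0.725 - 2.527771) / (-2.932) = 0.6149,   |z_2| = 0.6149.
Moduli of all roots: 1.1094, 0.6149.
All moduli strictly greater than 1? No.
Verdict: Not invertible.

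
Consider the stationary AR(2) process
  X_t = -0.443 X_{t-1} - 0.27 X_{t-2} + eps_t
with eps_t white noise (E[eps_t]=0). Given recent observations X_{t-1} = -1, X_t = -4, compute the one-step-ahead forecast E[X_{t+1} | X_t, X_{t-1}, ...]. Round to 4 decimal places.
E[X_{t+1} \mid \mathcal F_t] = 2.0420

For an AR(p) model X_t = c + sum_i phi_i X_{t-i} + eps_t, the
one-step-ahead conditional mean is
  E[X_{t+1} | X_t, ...] = c + sum_i phi_i X_{t+1-i}.
Substitute known values:
  E[X_{t+1} | ...] = (-0.443) * (-4) + (-0.27) * (-1)
                   = 2.0420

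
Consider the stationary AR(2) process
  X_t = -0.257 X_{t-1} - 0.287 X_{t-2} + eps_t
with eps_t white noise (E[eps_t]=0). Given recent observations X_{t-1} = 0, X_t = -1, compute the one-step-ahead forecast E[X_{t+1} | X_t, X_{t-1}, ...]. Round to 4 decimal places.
E[X_{t+1} \mid \mathcal F_t] = 0.2570

For an AR(p) model X_t = c + sum_i phi_i X_{t-i} + eps_t, the
one-step-ahead conditional mean is
  E[X_{t+1} | X_t, ...] = c + sum_i phi_i X_{t+1-i}.
Substitute known values:
  E[X_{t+1} | ...] = (-0.257) * (-1) + (-0.287) * (0)
                   = 0.2570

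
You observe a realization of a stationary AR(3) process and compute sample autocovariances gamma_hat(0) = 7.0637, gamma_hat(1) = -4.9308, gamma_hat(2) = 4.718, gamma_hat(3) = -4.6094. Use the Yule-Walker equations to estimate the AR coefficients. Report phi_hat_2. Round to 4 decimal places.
\hat\phi_{2} = 0.2470

The Yule-Walker equations for an AR(p) process read, in matrix form,
  Gamma_p phi = r_p,   with   (Gamma_p)_{ij} = gamma(|i - j|),
                       (r_p)_i = gamma(i),   i,j = 1..p.
Substitute the sample gammas (Toeplitz matrix and right-hand side of size 3):
  Gamma_p = [[7.0637, -4.9308, 4.718], [-4.9308, 7.0637, -4.9308], [4.718, -4.9308, 7.0637]]
  r_p     = [-4.9308, 4.718, -4.6094]
Written out (R1..R3):
  (R1) 7.0637 phi_1 - 4.9308 phi_2 + 4.718 phi_3 = -4.9308
  (R2) -4.9308 phi_1 + 7.0637 phi_2 - 4.9308 phi_3 = 4.718
  (R3) 4.718 phi_1 - 4.9308 phi_2 + 7.0637 phi_3 = -4.6094
Gaussian elimination:
  R2 <- R2 - (-4.9308/7.0637) R1 = R2 - (-0.698048) R1:  3.621766 phi_2 - 1.637411 phi_3 = 1.276066
  R3 <- R3 - (4.718/7.0637) R1 = R3 - (0.667922) R1:  -1.637411 phi_2 + 3.912444 phi_3 = -1.316011
  R3 <- R3 - (-1.637411/3.621766) R2 = R3 - (-0.452103) R2:  3.172166 phi_3 = -0.739098
Back-substitution:
  phi_hat_3 = -0.739098 / 3.172166 = -0.232995
  phi_hat_2 = (1.276066 - (-1.637411)(-0.232995)) / 3.621766 = 0.246995
  phi_hat_1 = (-4.9308 - (-4.9308)(0.246995) - (4.718)(-0.232995)) / 7.0637 = -0.370011
So phi_hat = [-0.3700, 0.2470, -0.2330].
Therefore phi_hat_2 = 0.2470.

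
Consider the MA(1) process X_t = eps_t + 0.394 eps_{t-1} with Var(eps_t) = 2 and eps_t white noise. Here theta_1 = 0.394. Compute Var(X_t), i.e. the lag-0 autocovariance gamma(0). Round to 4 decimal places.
\gamma(0) = 2.3105

For an MA(q) process X_t = eps_t + sum_i theta_i eps_{t-i} with
Var(eps_t) = sigma^2, the variance is
  gamma(0) = sigma^2 * (1 + sum_i theta_i^2).
  sum_i theta_i^2 = (0.394)^2 = 0.155236.
  gamma(0) = 2 * (1 + 0.155236) = 2 * 1.155236 = 2.310472, which rounds to 2.3105.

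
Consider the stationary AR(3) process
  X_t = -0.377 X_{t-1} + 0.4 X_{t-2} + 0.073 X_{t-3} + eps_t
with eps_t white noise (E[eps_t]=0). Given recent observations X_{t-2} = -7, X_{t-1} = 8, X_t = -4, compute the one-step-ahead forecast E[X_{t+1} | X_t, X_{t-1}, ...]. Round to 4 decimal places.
E[X_{t+1} \mid \mathcal F_t] = 4.1970

For an AR(p) model X_t = c + sum_i phi_i X_{t-i} + eps_t, the
one-step-ahead conditional mean is
  E[X_{t+1} | X_t, ...] = c + sum_i phi_i X_{t+1-i}.
Substitute known values:
  E[X_{t+1} | ...] = (-0.377) * (-4) + (0.4) * (8) + (0.073) * (-7)
                   = 4.1970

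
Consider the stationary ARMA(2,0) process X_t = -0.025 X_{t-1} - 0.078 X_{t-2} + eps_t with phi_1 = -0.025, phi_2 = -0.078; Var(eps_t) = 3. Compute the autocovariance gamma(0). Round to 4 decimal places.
\gamma(0) = 3.0200

Multiply the model equation by X_{t-k} and take expectations. With theta_0 = psi_0 = 1 and psi_j the MA(infinity) weights, this gives
  gamma(k) - sum_i phi_i gamma(k-i) = c_k,
  c_k = sigma^2 * sum_{j=k..q} theta_j psi_{j-k}   (c_k = 0 for k > q),
using gamma(-m) = gamma(m).
Pure AR (q = 0): c_0 = sigma^2 = 3, c_k = 0 for k >= 1.
Equations for k = 0, 1, 2 (AR order 2, c_2 = 0):
  (E0) gamma(0) = phi_1 gamma(1) + phi_2 gamma(2) + c_0
  (E1) gamma(1) = phi_1 gamma(0) + phi_2 gamma(1) + c_1
  (E2) gamma(2) = phi_1 gamma(1) + phi_2 gamma(0)
From (E1): gamma(1) = A gamma(0) + B with
  A = phi_1 / (1 - phi_2) = -0.025 / 1.078 = -0.023191,   B = c_1 / (1 - phi_2) = 0 / 1.078 = 0.
Insert (E2) into (E0): gamma(0) (1 - phi_2^2) = phi_1 (1 + phi_2) gamma(1) + c_0.
  phi_1 (1 + phi_2) = (-0.025)(0.922) = -0.02305,   1 - phi_2^2 = 0.993916.
Replace gamma(1) by A gamma(0) + B and collect gamma(0):
  gamma(0) [0.993916 - (-0.02305)(-0.023191)] = c_0 = 3
  gamma(0) * 0.993381 = 3
  gamma(0) = 3 / 0.993381 = 3.019988.
Therefore gamma(0) = 3.0200 (to 4 decimal places).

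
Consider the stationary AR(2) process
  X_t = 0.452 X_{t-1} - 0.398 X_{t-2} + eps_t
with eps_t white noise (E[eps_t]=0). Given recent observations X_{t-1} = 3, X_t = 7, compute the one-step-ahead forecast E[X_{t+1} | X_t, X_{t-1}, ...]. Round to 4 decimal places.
E[X_{t+1} \mid \mathcal F_t] = 1.9700

For an AR(p) model X_t = c + sum_i phi_i X_{t-i} + eps_t, the
one-step-ahead conditional mean is
  E[X_{t+1} | X_t, ...] = c + sum_i phi_i X_{t+1-i}.
Substitute known values:
  E[X_{t+1} | ...] = (0.452) * (7) + (-0.398) * (3)
                   = 1.9700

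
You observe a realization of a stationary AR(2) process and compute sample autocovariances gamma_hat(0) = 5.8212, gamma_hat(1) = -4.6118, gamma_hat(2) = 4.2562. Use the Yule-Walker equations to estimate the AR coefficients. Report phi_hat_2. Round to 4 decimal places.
\hat\phi_{2} = 0.2780

The Yule-Walker equations for an AR(p) process read, in matrix form,
  Gamma_p phi = r_p,   with   (Gamma_p)_{ij} = gamma(|i - j|),
                       (r_p)_i = gamma(i),   i,j = 1..p.
Substitute the sample gammas (Toeplitz matrix and right-hand side of size 2):
  Gamma_p = [[5.8212, -4.6118], [-4.6118, 5.8212]]
  r_p     = [-4.6118, 4.2562]
Written out:
  5.8212 phi_1 - 4.6118 phi_2 = -4.6118
  -4.6118 phi_1 + 5.8212 phi_2 = 4.2562
Solve by Cramer's rule:
  det = gamma(0)^2 - gamma(1)^2 = (5.8212)^2 - (-4.6118)^2 = 33.88636944 - 21.26869924 = 12.6176702
  phi_hat_1 = [gamma(1) gamma(0) - gamma(1) gamma(2)] / det = [(-4.6118)(5.8212) - (-4.6118)(4.2562)] / 12.6176702 = -7.217467 / 12.6176702 = -0.572
  phi_hat_2 = [gamma(0) gamma(2) - gamma(1)^2] / det = [(5.8212)(4.2562) - (-4.6118)^2] / 12.6176702 = 3.5074922 / 12.6176702 = 0.278
So phi_hat = [-0.5720, 0.2780].
Therefore phi_hat_2 = 0.2780.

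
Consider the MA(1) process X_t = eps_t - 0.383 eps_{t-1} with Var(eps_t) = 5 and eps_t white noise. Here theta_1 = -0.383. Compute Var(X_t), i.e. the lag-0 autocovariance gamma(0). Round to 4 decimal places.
\gamma(0) = 5.7334

For an MA(q) process X_t = eps_t + sum_i theta_i eps_{t-i} with
Var(eps_t) = sigma^2, the variance is
  gamma(0) = sigma^2 * (1 + sum_i theta_i^2).
  sum_i theta_i^2 = (-0.383)^2 = 0.146689.
  gamma(0) = 5 * (1 + 0.146689) = 5 * 1.146689 = 5.733445, which rounds to 5.7334.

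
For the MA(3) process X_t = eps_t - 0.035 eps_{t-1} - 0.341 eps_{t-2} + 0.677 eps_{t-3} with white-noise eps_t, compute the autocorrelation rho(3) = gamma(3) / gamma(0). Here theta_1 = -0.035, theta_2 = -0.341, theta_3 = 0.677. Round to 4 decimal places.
\rho(3) = 0.4296

For an MA(q) process with theta_0 = 1, the autocovariance is
  gamma(k) = sigma^2 * sum_{i=0..q-k} theta_i * theta_{i+k},
and rho(k) = gamma(k) / gamma(0). Sigma^2 cancels.
  numerator   = (1)*(0.677) = 0.677.
  denominator = (1)^2 + (-0.035)^2 + (-0.341)^2 + (0.677)^2 = 1.575835.
  rho(3) = 0.677 / 1.575835 = 0.4296.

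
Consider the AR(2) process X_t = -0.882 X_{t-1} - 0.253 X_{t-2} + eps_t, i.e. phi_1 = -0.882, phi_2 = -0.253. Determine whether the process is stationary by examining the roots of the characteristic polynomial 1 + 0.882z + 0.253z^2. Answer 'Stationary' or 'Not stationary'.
\text{Stationary}

The AR(p) characteristic polynomial is P(z) = 1 + 0.882z + 0.253z^2.
Stationarity requires all roots to lie outside the unit circle, i.e. |z| > 1 for every root.
Set 1 + (0.882) z + (0.253) z^2 = 0, i.e. a z^2 + b z + c = 0 with a = 0.253, b = 0.882, c = 1.
Discriminant D = b^2 - 4ac = (0.882)^2 - 4*(0.253)*1 = 0.777924 - (1.012) = -0.234076.
D < 0, so the roots are the complex-conjugate pair z = (-b +/- i sqrt(-D)) / (2a) = -1.7431 +/- 0.9562i.
For a conjugate pair |z|^2 = z * conj(z) = (product of roots) = c/a = 1/(0.253) = 3.952569, so |z| = sqrt(3.952569) = 1.9881 for both roots.
Moduli of all roots: 1.9881, 1.9881.
All moduli strictly greater than 1? Yes.
Verdict: Stationary.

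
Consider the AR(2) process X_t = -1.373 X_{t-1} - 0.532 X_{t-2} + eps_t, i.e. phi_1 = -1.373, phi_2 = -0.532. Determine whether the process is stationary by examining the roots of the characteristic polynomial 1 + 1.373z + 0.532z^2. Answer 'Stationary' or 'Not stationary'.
\text{Stationary}

The AR(p) characteristic polynomial is P(z) = 1 + 1.373z + 0.532z^2.
Stationarity requires all roots to lie outside the unit circle, i.e. |z| > 1 for every root.
Set 1 + (1.373) z + (0.532) z^2 = 0, i.e. a z^2 + b z + c = 0 with a = 0.532, b = 1.373, c = 1.
Discriminant D = b^2 - 4ac = (1.373)^2 - 4*(0.532)*1 = 1.885129 - (2.128) = -0.242871.
D < 0, so the roots are the complex-conjugate pair z = (-b +/- i sqrt(-D)) / (2a) = -1.2904 +/- 0.4632i.
For a conjugate pair |z|^2 = z * conj(z) = (product of roots) = c/a = 1/(0.532) = 1.879699, so |z| = sqrt(1.879699) = 1.371 for both roots.
Moduli of all roots: 1.3710, 1.3710.
All moduli strictly greater than 1? Yes.
Verdict: Stationary.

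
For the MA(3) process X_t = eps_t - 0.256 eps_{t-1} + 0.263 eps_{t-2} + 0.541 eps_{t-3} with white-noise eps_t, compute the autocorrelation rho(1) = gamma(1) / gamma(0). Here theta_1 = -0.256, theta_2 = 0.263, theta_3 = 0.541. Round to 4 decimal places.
\rho(1) = -0.1268

For an MA(q) process with theta_0 = 1, the autocovariance is
  gamma(k) = sigma^2 * sum_{i=0..q-k} theta_i * theta_{i+k},
and rho(k) = gamma(k) / gamma(0). Sigma^2 cancels.
  numerator   = (1)*(-0.256) + (-0.256)*(0.263) + (0.263)*(0.541) = -0.181045.
  denominator = (1)^2 + (-0.256)^2 + (0.263)^2 + (0.541)^2 = 1.427386.
  rho(1) = -0.181045 / 1.427386 = -0.1268.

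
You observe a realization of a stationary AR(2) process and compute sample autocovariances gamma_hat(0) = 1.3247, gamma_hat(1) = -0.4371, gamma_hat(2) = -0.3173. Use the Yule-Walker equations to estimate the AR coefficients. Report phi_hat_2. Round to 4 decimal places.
\hat\phi_{2} = -0.3910

The Yule-Walker equations for an AR(p) process read, in matrix form,
  Gamma_p phi = r_p,   with   (Gamma_p)_{ij} = gamma(|i - j|),
                       (r_p)_i = gamma(i),   i,j = 1..p.
Substitute the sample gammas (Toeplitz matrix and right-hand side of size 2):
  Gamma_p = [[1.3247, -0.4371], [-0.4371, 1.3247]]
  r_p     = [-0.4371, -0.3173]
Written out:
  1.3247 phi_1 - 0.4371 phi_2 = -0.4371
  -0.4371 phi_1 + 1.3247 phi_2 = -0.3173
Solve by Cramer's rule:
  det = gamma(0)^2 - gamma(1)^2 = (1.3247)^2 - (-0.4371)^2 = 1.75483009 - 0.19105641 = 1.56377368
  phi_hat_1 = [gamma(1) gamma(0) - gamma(1) gamma(2)] / det = [(-0.4371)(1.3247) - (-0.4371)(-0.3173)] / 1.56377368 = -0.7177182 / 1.56377368 = -0.459
  phi_hat_2 = [gamma(0) gamma(2) - gamma(1)^2] / det = [(1.3247)(-0.3173) - (-0.4371)^2] / 1.56377368 = -0.61138372 / 1.56377368 = -0.391
So phi_hat = [-0.4590, -0.3910].
Therefore phi_hat_2 = -0.3910.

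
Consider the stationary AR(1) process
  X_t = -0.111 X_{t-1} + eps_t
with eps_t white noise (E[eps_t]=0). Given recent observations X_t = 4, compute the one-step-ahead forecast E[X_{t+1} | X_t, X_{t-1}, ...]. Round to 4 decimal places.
E[X_{t+1} \mid \mathcal F_t] = -0.4440

For an AR(p) model X_t = c + sum_i phi_i X_{t-i} + eps_t, the
one-step-ahead conditional mean is
  E[X_{t+1} | X_t, ...] = c + sum_i phi_i X_{t+1-i}.
Substitute known values:
  E[X_{t+1} | ...] = (-0.111) * (4)
                   = -0.4440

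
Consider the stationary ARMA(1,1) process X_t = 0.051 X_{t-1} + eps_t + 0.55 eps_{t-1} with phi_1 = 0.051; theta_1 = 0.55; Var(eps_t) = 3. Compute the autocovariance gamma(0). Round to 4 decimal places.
\gamma(0) = 4.0864

Multiply the model equation by X_{t-k} and take expectations. With theta_0 = psi_0 = 1 and psi_j the MA(infinity) weights, this gives
  gamma(k) - sum_i phi_i gamma(k-i) = c_k,
  c_k = sigma^2 * sum_{j=k..q} theta_j psi_{j-k}   (c_k = 0 for k > q),
using gamma(-m) = gamma(m).
psi-weights needed (psi_j = theta_j + sum_i phi_i psi_{j-i}):
  psi_1 = theta_1 + phi_1 = 0.55 + (0.051) = 0.601
Right-hand sides:
  c_0 = sigma^2 (1 + theta_1 psi_1) = 3 * (1 + (0.55)(0.601)) = 3 * 1.33055 = 3.99165
  c_1 = sigma^2 theta_1 = 3 * (0.55) = 1.65
  c_2 = 0
Equations for k = 0 and k = 1 (AR order 1):
  gamma(0) = phi_1 gamma(1) + c_0
  gamma(1) = phi_1 gamma(0) + c_1
Substituting the second into the first: gamma(0) (1 - phi_1^2) = c_0 + phi_1 c_1, so
  gamma(0) = (c_0 + phi_1 c_1) / (1 - phi_1^2) = (3.99165 + (0.051)(1.65)) / (1 - (0.051)^2) = 4.0758 / 0.997399 = 4.086429.
Therefore gamma(0) = 4.0864 (to 4 decimal places).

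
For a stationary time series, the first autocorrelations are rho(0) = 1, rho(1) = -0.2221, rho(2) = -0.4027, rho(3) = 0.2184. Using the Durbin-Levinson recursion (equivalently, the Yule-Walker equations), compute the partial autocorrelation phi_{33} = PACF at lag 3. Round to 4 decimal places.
\phi_{33} = -0.0261

The PACF at lag k is phi_{kk}, the last component of the solution
to the Yule-Walker system G_k phi = r_k where
  (G_k)_{ij} = rho(|i - j|), (r_k)_i = rho(i), i,j = 1..k.
Equivalently, Durbin-Levinson gives phi_{kk} iteratively:
  phi_{11} = rho(1)
  phi_{kk} = [rho(k) - sum_{j=1..k-1} phi_{k-1,j} rho(k-j)]
            / [1 - sum_{j=1..k-1} phi_{k-1,j} rho(j)],
  phi_{k,j} = phi_{k-1,j} - phi_{kk} phi_{k-1,k-j},  j = 1..k-1.
Step k = 1:
  phi_11 = rho(1) = -0.2221.
Step k = 2:
  phi_22 = [rho(2) - phi_11 rho(1)] / [1 - phi_11 rho(1)] = [-0.4027 - (-0.2221)(-0.2221)] / [1 - (-0.2221)(-0.2221)]
         = -0.45202841 / 0.95067159 = -0.475483.
  Update: phi_21 = phi_11 - phi_22 phi_11 = -0.2221 - (-0.475483)(-0.2221) = -0.327705.
Step k = 3:
  phi_33 = [rho(3) - phi_21 rho(2) - phi_22 rho(1)] / [1 - phi_21 rho(1) - phi_22 rho(2)]
    numerator   = 0.2184 - (-0.327705)(-0.4027) - (-0.475483)(-0.2221) = -0.01917156
    denominator = 1 - (-0.327705)(-0.2221) - (-0.475483)(-0.4027) = 0.73573966
  phi_33 = -0.01917156 / 0.73573966 = -0.0261.
Therefore phi_{33} = -0.0261.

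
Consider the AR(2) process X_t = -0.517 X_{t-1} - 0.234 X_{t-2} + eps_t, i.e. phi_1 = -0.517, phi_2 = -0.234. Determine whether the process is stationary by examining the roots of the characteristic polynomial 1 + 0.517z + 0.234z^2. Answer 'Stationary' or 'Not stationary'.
\text{Stationary}

The AR(p) characteristic polynomial is P(z) = 1 + 0.517z + 0.234z^2.
Stationarity requires all roots to lie outside the unit circle, i.e. |z| > 1 for every root.
Set 1 + (0.517) z + (0.234) z^2 = 0, i.e. a z^2 + b z + c = 0 with a = 0.234, b = 0.517, c = 1.
Discriminant D = b^2 - 4ac = (0.517)^2 - 4*(0.234)*1 = 0.267289 - (0.936) = -0.668711.
D < 0, so the roots are the complex-conjugate pair z = (-b +/- i sqrt(-D)) / (2a) = -1.1047 +/- 1.7473i.
For a conjugate pair |z|^2 = z * conj(z) = (product of roots) = c/a = 1/(0.234) = 4.273504, so |z| = sqrt(4.273504) = 2.0672 for both roots.
Moduli of all roots: 2.0672, 2.0672.
All moduli strictly greater than 1? Yes.
Verdict: Stationary.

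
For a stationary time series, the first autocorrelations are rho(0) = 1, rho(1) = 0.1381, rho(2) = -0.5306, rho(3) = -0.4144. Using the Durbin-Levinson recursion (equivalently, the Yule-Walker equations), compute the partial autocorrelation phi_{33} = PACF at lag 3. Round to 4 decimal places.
\phi_{33} = -0.3309

The PACF at lag k is phi_{kk}, the last component of the solution
to the Yule-Walker system G_k phi = r_k where
  (G_k)_{ij} = rho(|i - j|), (r_k)_i = rho(i), i,j = 1..k.
Equivalently, Durbin-Levinson gives phi_{kk} iteratively:
  phi_{11} = rho(1)
  phi_{kk} = [rho(k) - sum_{j=1..k-1} phi_{k-1,j} rho(k-j)]
            / [1 - sum_{j=1..k-1} phi_{k-1,j} rho(j)],
  phi_{k,j} = phi_{k-1,j} - phi_{kk} phi_{k-1,k-j},  j = 1..k-1.
Step k = 1:
  phi_11 = rho(1) = 0.1381.
Step k = 2:
  phi_22 = [rho(2) - phi_11 rho(1)] / [1 - phi_11 rho(1)] = [-0.5306 - (0.1381)(0.1381)] / [1 - (0.1381)(0.1381)]
         = -0.54967161 / 0.98092839 = -0.560359.
  Update: phi_21 = phi_11 - phi_22 phi_11 = 0.1381 - (-0.560359)(0.1381) = 0.215486.
Step k = 3:
  phi_33 = [rho(3) - phi_21 rho(2) - phi_22 rho(1)] / [1 - phi_21 rho(1) - phi_22 rho(2)]
    numerator   = -0.4144 - (0.215486)(-0.5306) - (-0.560359)(0.1381) = -0.22267787
    denominator = 1 - (0.215486)(0.1381) - (-0.560359)(-0.5306) = 0.6729152
  phi_33 = -0.22267787 / 0.6729152 = -0.3309.
Therefore phi_{33} = -0.3309.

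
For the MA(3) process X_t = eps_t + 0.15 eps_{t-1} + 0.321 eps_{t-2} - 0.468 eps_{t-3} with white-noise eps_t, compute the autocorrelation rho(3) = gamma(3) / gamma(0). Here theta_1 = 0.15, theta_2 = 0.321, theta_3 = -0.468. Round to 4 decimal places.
\rho(3) = -0.3481

For an MA(q) process with theta_0 = 1, the autocovariance is
  gamma(k) = sigma^2 * sum_{i=0..q-k} theta_i * theta_{i+k},
and rho(k) = gamma(k) / gamma(0). Sigma^2 cancels.
  numerator   = (1)*(-0.468) = -0.468.
  denominator = (1)^2 + (0.15)^2 + (0.321)^2 + (-0.468)^2 = 1.344565.
  rho(3) = -0.468 / 1.344565 = -0.3481.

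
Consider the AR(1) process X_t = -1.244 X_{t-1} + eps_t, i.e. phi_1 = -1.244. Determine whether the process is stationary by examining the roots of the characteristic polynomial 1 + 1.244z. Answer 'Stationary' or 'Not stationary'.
\text{Not stationary}

The AR(p) characteristic polynomial is P(z) = 1 + 1.244z.
Stationarity requires all roots to lie outside the unit circle, i.e. |z| > 1 for every root.
This is linear in z: 1 + (1.244) z = 0  =>  z = -1/(1.244) = -0.803859,  |z| = 0.803859.
Moduli of all roots: 0.8039.
All moduli strictly greater than 1? No.
Verdict: Not stationary.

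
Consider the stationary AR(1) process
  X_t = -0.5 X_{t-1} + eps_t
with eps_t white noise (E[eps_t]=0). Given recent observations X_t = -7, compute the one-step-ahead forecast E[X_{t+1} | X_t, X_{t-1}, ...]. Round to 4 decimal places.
E[X_{t+1} \mid \mathcal F_t] = 3.5000

For an AR(p) model X_t = c + sum_i phi_i X_{t-i} + eps_t, the
one-step-ahead conditional mean is
  E[X_{t+1} | X_t, ...] = c + sum_i phi_i X_{t+1-i}.
Substitute known values:
  E[X_{t+1} | ...] = (-0.5) * (-7)
                   = 3.5000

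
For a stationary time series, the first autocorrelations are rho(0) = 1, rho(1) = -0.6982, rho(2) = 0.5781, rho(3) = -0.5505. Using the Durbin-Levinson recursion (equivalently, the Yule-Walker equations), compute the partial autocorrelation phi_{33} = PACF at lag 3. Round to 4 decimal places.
\phi_{33} = -0.1909

The PACF at lag k is phi_{kk}, the last component of the solution
to the Yule-Walker system G_k phi = r_k where
  (G_k)_{ij} = rho(|i - j|), (r_k)_i = rho(i), i,j = 1..k.
Equivalently, Durbin-Levinson gives phi_{kk} iteratively:
  phi_{11} = rho(1)
  phi_{kk} = [rho(k) - sum_{j=1..k-1} phi_{k-1,j} rho(k-j)]
            / [1 - sum_{j=1..k-1} phi_{k-1,j} rho(j)],
  phi_{k,j} = phi_{k-1,j} - phi_{kk} phi_{k-1,k-j},  j = 1..k-1.
Step k = 1:
  phi_11 = rho(1) = -0.6982.
Step k = 2:
  phi_22 = [rho(2) - phi_11 rho(1)] / [1 - phi_11 rho(1)] = [0.5781 - (-0.6982)(-0.6982)] / [1 - (-0.6982)(-0.6982)]
         = 0.09061676 / 0.51251676 = 0.176807.
  Update: phi_21 = phi_11 - phi_22 phi_11 = -0.6982 - (0.176807)(-0.6982) = -0.574753.
Step k = 3:
  phi_33 = [rho(3) - phi_21 rho(2) - phi_22 rho(1)] / [1 - phi_21 rho(1) - phi_22 rho(2)]
    numerator   = -0.5505 - (-0.574753)(0.5781) - (0.176807)(-0.6982) = -0.09478832
    denominator = 1 - (-0.574753)(-0.6982) - (0.176807)(0.5781) = 0.49649505
  phi_33 = -0.09478832 / 0.49649505 = -0.1909.
Therefore phi_{33} = -0.1909.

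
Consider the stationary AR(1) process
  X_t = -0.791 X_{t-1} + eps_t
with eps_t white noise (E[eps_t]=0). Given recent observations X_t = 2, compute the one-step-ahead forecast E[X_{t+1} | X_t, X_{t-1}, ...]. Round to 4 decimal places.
E[X_{t+1} \mid \mathcal F_t] = -1.5820

For an AR(p) model X_t = c + sum_i phi_i X_{t-i} + eps_t, the
one-step-ahead conditional mean is
  E[X_{t+1} | X_t, ...] = c + sum_i phi_i X_{t+1-i}.
Substitute known values:
  E[X_{t+1} | ...] = (-0.791) * (2)
                   = -1.5820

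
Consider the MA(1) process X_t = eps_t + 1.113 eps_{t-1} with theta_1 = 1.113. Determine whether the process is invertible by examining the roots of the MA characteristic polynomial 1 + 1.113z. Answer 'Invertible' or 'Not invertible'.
\text{Not invertible}

The MA(q) characteristic polynomial is P(z) = 1 + 1.113z.
Invertibility requires all roots to lie outside the unit circle, i.e. |z| > 1 for every root.
This is linear in z: 1 + (1.113) z = 0  =>  z = -1/(1.113) = -0.898473,  |z| = 0.898473.
Moduli of all roots: 0.8985.
All moduli strictly greater than 1? No.
Verdict: Not invertible.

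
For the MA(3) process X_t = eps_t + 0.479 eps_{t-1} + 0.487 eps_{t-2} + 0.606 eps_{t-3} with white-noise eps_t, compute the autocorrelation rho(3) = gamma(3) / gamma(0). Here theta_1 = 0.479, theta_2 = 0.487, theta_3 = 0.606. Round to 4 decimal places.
\rho(3) = 0.3305

For an MA(q) process with theta_0 = 1, the autocovariance is
  gamma(k) = sigma^2 * sum_{i=0..q-k} theta_i * theta_{i+k},
and rho(k) = gamma(k) / gamma(0). Sigma^2 cancels.
  numerator   = (1)*(0.606) = 0.606.
  denominator = (1)^2 + (0.479)^2 + (0.487)^2 + (0.606)^2 = 1.833846.
  rho(3) = 0.606 / 1.833846 = 0.3305.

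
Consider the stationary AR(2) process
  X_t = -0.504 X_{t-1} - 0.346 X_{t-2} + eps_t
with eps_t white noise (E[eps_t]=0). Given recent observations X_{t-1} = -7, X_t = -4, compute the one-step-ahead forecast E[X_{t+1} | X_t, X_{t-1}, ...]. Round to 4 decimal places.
E[X_{t+1} \mid \mathcal F_t] = 4.4380

For an AR(p) model X_t = c + sum_i phi_i X_{t-i} + eps_t, the
one-step-ahead conditional mean is
  E[X_{t+1} | X_t, ...] = c + sum_i phi_i X_{t+1-i}.
Substitute known values:
  E[X_{t+1} | ...] = (-0.504) * (-4) + (-0.346) * (-7)
                   = 4.4380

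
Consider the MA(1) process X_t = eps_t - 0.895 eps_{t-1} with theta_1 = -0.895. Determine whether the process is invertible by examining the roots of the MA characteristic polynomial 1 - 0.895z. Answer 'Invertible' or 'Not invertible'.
\text{Invertible}

The MA(q) characteristic polynomial is P(z) = 1 - 0.895z.
Invertibility requires all roots to lie outside the unit circle, i.e. |z| > 1 for every root.
This is linear in z: 1 + (-0.895) z = 0  =>  z = -1/(-0.895) = 1.117318,  |z| = 1.117318.
Moduli of all roots: 1.1173.
All moduli strictly greater than 1? Yes.
Verdict: Invertible.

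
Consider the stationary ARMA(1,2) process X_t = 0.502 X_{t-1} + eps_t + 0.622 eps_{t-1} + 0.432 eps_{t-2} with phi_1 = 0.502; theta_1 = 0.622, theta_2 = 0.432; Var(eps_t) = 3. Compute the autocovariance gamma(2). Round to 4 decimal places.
\gamma(2) = 5.6783

Multiply the model equation by X_{t-k} and take expectations. With theta_0 = psi_0 = 1 and psi_j the MA(infinity) weights, this gives
  gamma(k) - sum_i phi_i gamma(k-i) = c_k,
  c_k = sigma^2 * sum_{j=k..q} theta_j psi_{j-k}   (c_k = 0 for k > q),
using gamma(-m) = gamma(m).
psi-weights needed (psi_j = theta_j + sum_i phi_i psi_{j-i}):
  psi_1 = theta_1 + phi_1 = 0.622 + (0.502) = 1.124
  psi_2 = theta_2 + phi_1 psi_1 = 0.432 + (0.502)(1.124) = 0.996248
Right-hand sides:
  c_0 = sigma^2 (1 + theta_1 psi_1 + theta_2 psi_2) = 3 * (1 + (0.622)(1.124) + (0.432)(0.996248)) = 3 * 2.129507 = 6.388521
  c_1 = sigma^2 (theta_1 + theta_2 psi_1) = 3 * (0.622 + (0.432)(1.124)) = 3.322704
  c_2 = sigma^2 theta_2 = 3 * (0.432) = 1.296
Equations for k = 0 and k = 1 (AR order 1):
  gamma(0) = phi_1 gamma(1) + c_0
  gamma(1) = phi_1 gamma(0) + c_1
Substituting the second into the first: gamma(0) (1 - phi_1^2) = c_0 + phi_1 c_1, so
  gamma(0) = (c_0 + phi_1 c_1) / (1 - phi_1^2) = (6.388521 + (0.502)(3.322704)) / (1 - (0.502)^2) = 8.056519 / 0.747996 = 10.770805.
  gamma(1) = phi_1 gamma(0) + c_1 = (0.502)(10.770805) + (3.322704) = 8.729648.
For k = 2: gamma(2) = phi_1 gamma(1) + c_2
  = (0.502)(8.729648) + (1.296) = 5.678283.
Therefore gamma(2) = 5.6783 (to 4 decimal places).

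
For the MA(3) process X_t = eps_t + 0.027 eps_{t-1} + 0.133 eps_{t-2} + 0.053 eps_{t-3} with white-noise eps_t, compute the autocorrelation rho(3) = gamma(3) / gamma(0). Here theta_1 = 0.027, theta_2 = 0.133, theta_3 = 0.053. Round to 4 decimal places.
\rho(3) = 0.0519

For an MA(q) process with theta_0 = 1, the autocovariance is
  gamma(k) = sigma^2 * sum_{i=0..q-k} theta_i * theta_{i+k},
and rho(k) = gamma(k) / gamma(0). Sigma^2 cancels.
  numerator   = (1)*(0.053) = 0.053.
  denominator = (1)^2 + (0.027)^2 + (0.133)^2 + (0.053)^2 = 1.021227.
  rho(3) = 0.053 / 1.021227 = 0.0519.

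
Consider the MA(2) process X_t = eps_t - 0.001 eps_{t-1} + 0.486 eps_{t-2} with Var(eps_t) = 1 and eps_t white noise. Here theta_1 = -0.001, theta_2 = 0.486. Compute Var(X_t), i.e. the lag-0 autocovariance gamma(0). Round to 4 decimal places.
\gamma(0) = 1.2362

For an MA(q) process X_t = eps_t + sum_i theta_i eps_{t-i} with
Var(eps_t) = sigma^2, the variance is
  gamma(0) = sigma^2 * (1 + sum_i theta_i^2).
  sum_i theta_i^2 = (-0.001)^2 + (0.486)^2 = 0.000001 + 0.236196 = 0.236197.
  gamma(0) = 1 * (1 + 0.236197) = 1 * 1.236197 = 1.236197, which rounds to 1.2362.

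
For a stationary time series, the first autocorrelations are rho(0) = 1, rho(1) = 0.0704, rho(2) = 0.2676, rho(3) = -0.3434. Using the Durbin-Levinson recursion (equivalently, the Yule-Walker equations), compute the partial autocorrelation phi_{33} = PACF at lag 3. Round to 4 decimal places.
\phi_{33} = -0.4060

The PACF at lag k is phi_{kk}, the last component of the solution
to the Yule-Walker system G_k phi = r_k where
  (G_k)_{ij} = rho(|i - j|), (r_k)_i = rho(i), i,j = 1..k.
Equivalently, Durbin-Levinson gives phi_{kk} iteratively:
  phi_{11} = rho(1)
  phi_{kk} = [rho(k) - sum_{j=1..k-1} phi_{k-1,j} rho(k-j)]
            / [1 - sum_{j=1..k-1} phi_{k-1,j} rho(j)],
  phi_{k,j} = phi_{k-1,j} - phi_{kk} phi_{k-1,k-j},  j = 1..k-1.
Step k = 1:
  phi_11 = rho(1) = 0.0704.
Step k = 2:
  phi_22 = [rho(2) - phi_11 rho(1)] / [1 - phi_11 rho(1)] = [0.2676 - (0.0704)(0.0704)] / [1 - (0.0704)(0.0704)]
         = 0.26264384 / 0.99504384 = 0.263952.
  Update: phi_21 = phi_11 - phi_22 phi_11 = 0.0704 - (0.263952)(0.0704) = 0.051818.
Step k = 3:
  phi_33 = [rho(3) - phi_21 rho(2) - phi_22 rho(1)] / [1 - phi_21 rho(1) - phi_22 rho(2)]
    numerator   = -0.3434 - (0.051818)(0.2676) - (0.263952)(0.0704) = -0.37584866
    denominator = 1 - (0.051818)(0.0704) - (0.263952)(0.2676) = 0.92571847
  phi_33 = -0.37584866 / 0.92571847 = -0.406.
Therefore phi_{33} = -0.4060.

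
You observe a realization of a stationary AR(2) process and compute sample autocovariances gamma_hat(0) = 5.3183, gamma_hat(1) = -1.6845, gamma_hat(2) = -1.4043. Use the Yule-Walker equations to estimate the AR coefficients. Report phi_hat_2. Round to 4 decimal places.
\hat\phi_{2} = -0.4050

The Yule-Walker equations for an AR(p) process read, in matrix form,
  Gamma_p phi = r_p,   with   (Gamma_p)_{ij} = gamma(|i - j|),
                       (r_p)_i = gamma(i),   i,j = 1..p.
Substitute the sample gammas (Toeplitz matrix and right-hand side of size 2):
  Gamma_p = [[5.3183, -1.6845], [-1.6845, 5.3183]]
  r_p     = [-1.6845, -1.4043]
Written out:
  5.3183 phi_1 - 1.6845 phi_2 = -1.6845
  -1.6845 phi_1 + 5.3183 phi_2 = -1.4043
Solve by Cramer's rule:
  det = gamma(0)^2 - gamma(1)^2 = (5.3183)^2 - (-1.6845)^2 = 28.28431489 - 2.83754025 = 25.44677464
  phi_hat_1 = [gamma(1) gamma(0) - gamma(1) gamma(2)] / det = [(-1.6845)(5.3183) - (-1.6845)(-1.4043)] / 25.44677464 = -11.3242197 / 25.44677464 = -0.445
  phi_hat_2 = [gamma(0) gamma(2) - gamma(1)^2] / det = [(5.3183)(-1.4043) - (-1.6845)^2] / 25.44677464 = -10.30602894 / 25.44677464 = -0.405
So phi_hat = [-0.4450, -0.4050].
Therefore phi_hat_2 = -0.4050.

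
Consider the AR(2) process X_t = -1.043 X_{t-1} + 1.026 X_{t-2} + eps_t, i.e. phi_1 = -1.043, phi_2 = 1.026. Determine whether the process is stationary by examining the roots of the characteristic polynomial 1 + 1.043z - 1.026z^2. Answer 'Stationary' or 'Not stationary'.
\text{Not stationary}

The AR(p) characteristic polynomial is P(z) = 1 + 1.043z - 1.026z^2.
Stationarity requires all roots to lie outside the unit circle, i.e. |z| > 1 for every root.
Set 1 + (1.043) z + (-1.026) z^2 = 0, i.e. a z^2 + b z + c = 0 with a = -1.026, b = 1.043, c = 1.
Discriminant D = b^2 - 4ac = (1.043)^2 - 4*(-1.026)*1 = 1.087849 - (-4.104) = 5.191849.
D >= 0, so the roots are real: z = (-b +/- sqrt(D)) / (2a) = (-1.043 +/- 2.278563) / (-2.052).
  z_1 = (-1.043 + 2.278563) / (-2.052) = -0.6021,   |z_1| = 0.6021.
  z_2 = (-1.043 - 2.278563) / (-2.052) = 1.6187,   |z_2| = 1.6187.
Moduli of all roots: 0.6021, 1.6187.
All moduli strictly greater than 1? No.
Verdict: Not stationary.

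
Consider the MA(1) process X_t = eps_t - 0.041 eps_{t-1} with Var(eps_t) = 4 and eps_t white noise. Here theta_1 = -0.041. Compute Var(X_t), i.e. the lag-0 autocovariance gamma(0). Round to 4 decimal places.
\gamma(0) = 4.0067

For an MA(q) process X_t = eps_t + sum_i theta_i eps_{t-i} with
Var(eps_t) = sigma^2, the variance is
  gamma(0) = sigma^2 * (1 + sum_i theta_i^2).
  sum_i theta_i^2 = (-0.041)^2 = 0.001681.
  gamma(0) = 4 * (1 + 0.001681) = 4 * 1.001681 = 4.006724, which rounds to 4.0067.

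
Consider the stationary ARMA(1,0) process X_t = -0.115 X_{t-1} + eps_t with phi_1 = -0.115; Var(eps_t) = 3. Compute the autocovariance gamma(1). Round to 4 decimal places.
\gamma(1) = -0.3496

Multiply the model equation by X_{t-k} and take expectations. With theta_0 = psi_0 = 1 and psi_j the MA(infinity) weights, this gives
  gamma(k) - sum_i phi_i gamma(k-i) = c_k,
  c_k = sigma^2 * sum_{j=k..q} theta_j psi_{j-k}   (c_k = 0 for k > q),
using gamma(-m) = gamma(m).
Pure AR (q = 0): c_0 = sigma^2 = 3, c_k = 0 for k >= 1.
Equations for k = 0 and k = 1 (AR order 1):
  gamma(0) = phi_1 gamma(1) + c_0
  gamma(1) = phi_1 gamma(0) + c_1
Substituting the second into the first: gamma(0) (1 - phi_1^2) = c_0 + phi_1 c_1, so
  gamma(0) = c_0 / (1 - phi_1^2) = 3 / (1 - (-0.115)^2) = 3 / 0.986775 = 3.040207.
  gamma(1) = phi_1 gamma(0) = (-0.115)(3.040207) = -0.349624.
Therefore gamma(1) = -0.3496 (to 4 decimal places).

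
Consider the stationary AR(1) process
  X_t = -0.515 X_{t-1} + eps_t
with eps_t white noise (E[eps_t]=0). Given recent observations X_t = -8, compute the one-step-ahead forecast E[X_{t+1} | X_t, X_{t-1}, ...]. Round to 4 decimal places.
E[X_{t+1} \mid \mathcal F_t] = 4.1200

For an AR(p) model X_t = c + sum_i phi_i X_{t-i} + eps_t, the
one-step-ahead conditional mean is
  E[X_{t+1} | X_t, ...] = c + sum_i phi_i X_{t+1-i}.
Substitute known values:
  E[X_{t+1} | ...] = (-0.515) * (-8)
                   = 4.1200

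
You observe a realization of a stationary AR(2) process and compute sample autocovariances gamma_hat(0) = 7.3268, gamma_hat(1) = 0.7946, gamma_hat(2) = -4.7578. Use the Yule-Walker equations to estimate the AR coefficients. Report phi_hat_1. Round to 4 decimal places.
\hat\phi_{1} = 0.1810

The Yule-Walker equations for an AR(p) process read, in matrix form,
  Gamma_p phi = r_p,   with   (Gamma_p)_{ij} = gamma(|i - j|),
                       (r_p)_i = gamma(i),   i,j = 1..p.
Substitute the sample gammas (Toeplitz matrix and right-hand side of size 2):
  Gamma_p = [[7.3268, 0.7946], [0.7946, 7.3268]]
  r_p     = [0.7946, -4.7578]
Written out:
  7.3268 phi_1 + 0.7946 phi_2 = 0.7946
  0.7946 phi_1 + 7.3268 phi_2 = -4.7578
Solve by Cramer's rule:
  det = gamma(0)^2 - gamma(1)^2 = (7.3268)^2 - (0.7946)^2 = 53.68199824 - 0.63138916 = 53.05060908
  phi_hat_1 = [gamma(1) gamma(0) - gamma(1) gamma(2)] / det = [(0.7946)(7.3268) - (0.7946)(-4.7578)] / 53.05060908 = 9.60242316 / 53.05060908 = 0.181
  phi_hat_2 = [gamma(0) gamma(2) - gamma(1)^2] / det = [(7.3268)(-4.7578) - (0.7946)^2] / 53.05060908 = -35.4908382 / 53.05060908 = -0.669
So phi_hat = [0.1810, -0.6690].
Therefore phi_hat_1 = 0.1810.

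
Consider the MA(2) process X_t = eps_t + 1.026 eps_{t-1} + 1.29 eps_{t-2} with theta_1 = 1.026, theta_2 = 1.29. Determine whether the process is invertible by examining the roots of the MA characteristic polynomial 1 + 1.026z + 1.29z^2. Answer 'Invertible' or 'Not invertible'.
\text{Not invertible}

The MA(q) characteristic polynomial is P(z) = 1 + 1.026z + 1.29z^2.
Invertibility requires all roots to lie outside the unit circle, i.e. |z| > 1 for every root.
Set 1 + (1.026) z + (1.29) z^2 = 0, i.e. a z^2 + b z + c = 0 with a = 1.29, b = 1.026, c = 1.
Discriminant D = b^2 - 4ac = (1.026)^2 - 4*(1.29)*1 = 1.052676 - (5.16) = -4.107324.
D < 0, so the roots are the complex-conjugate pair z = (-b +/- i sqrt(-D)) / (2a) = -0.3977 +/- 0.7855i.
For a conjugate pair |z|^2 = z * conj(z) = (product of roots) = c/a = 1/(1.29) = 0.775194, so |z| = sqrt(0.775194) = 0.8805 for both roots.
Moduli of all roots: 0.8805, 0.8805.
All moduli strictly greater than 1? No.
Verdict: Not invertible.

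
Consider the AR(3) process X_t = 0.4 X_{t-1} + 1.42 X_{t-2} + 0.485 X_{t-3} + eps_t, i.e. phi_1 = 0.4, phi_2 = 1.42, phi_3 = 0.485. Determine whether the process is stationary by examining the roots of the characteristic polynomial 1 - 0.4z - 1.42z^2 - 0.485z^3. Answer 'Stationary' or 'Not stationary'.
\text{Not stationary}

The AR(p) characteristic polynomial is P(z) = 1 - 0.4z - 1.42z^2 - 0.485z^3.
Stationarity requires all roots to lie outside the unit circle, i.e. |z| > 1 for every root.
Degree 3: look for a simple real root z0 first, then factor out (1 - z/z0) and solve the remaining quadratic.
Testing z0 = -2: P(-2) = 1 + (-0.4)(-2) + (-1.42)(-2)^2 + (-0.485)(-2)^3
  = 1 + (0.8) + (-5.68) + (3.88) = 0.  So z_0 = -2 is a root, |z_0| = 2.
Divide out the factor (1 + 0.5 z) = (1 - z/z0) (since 1/z0 = -0.5):
  P(z) = (1 + 0.5 z)(1 + (-0.9) z + (-0.97) z^2)
  [check: z-coef -0.9 - (-0.5) = -0.4; z^2-coef -0.97 - (-0.5)(-0.9) = -1.42; z^3-coef -(-0.5)(-0.97) = -0.485.]
Remaining roots from the quadratic factor 1 + (-0.9) z + (-0.97) z^2:
  Set 1 + (-0.9) z + (-0.97) z^2 = 0, i.e. a z^2 + b z + c = 0 with a = -0.97, b = -0.9, c = 1.
  Discriminant D = b^2 - 4ac = (-0.9)^2 - 4*(-0.97)*1 = 0.81 - (-3.88) = 4.69.
  D >= 0, so the roots are real: z = (-b +/- sqrt(D)) / (2a) = (0.9 +/- 2.165641) / (-1.94).
    z_1 = (0.9 + 2.165641) / (-1.94) = -1.5802,   |z_1| = 1.5802.
    z_2 = (0.9 - 2.165641) / (-1.94) = 0.6524,   |z_2| = 0.6524.
Moduli of all roots: 2.0000, 1.5802, 0.6524.
All moduli strictly greater than 1? No.
Verdict: Not stationary.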